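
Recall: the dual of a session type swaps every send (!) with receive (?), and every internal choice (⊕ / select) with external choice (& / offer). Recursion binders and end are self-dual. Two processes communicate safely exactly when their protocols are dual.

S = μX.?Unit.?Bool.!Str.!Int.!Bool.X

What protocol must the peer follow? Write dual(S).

μX.!Unit.!Bool.?Str.?Int.?Bool.X

μX ↦ μX  (rec unchanged)
  ?Unit ↦ !Unit
    ?Bool ↦ !Bool
      !Str ↦ ?Str
        !Int ↦ ?Int
          !Bool ↦ ?Bool
            dual(X) = X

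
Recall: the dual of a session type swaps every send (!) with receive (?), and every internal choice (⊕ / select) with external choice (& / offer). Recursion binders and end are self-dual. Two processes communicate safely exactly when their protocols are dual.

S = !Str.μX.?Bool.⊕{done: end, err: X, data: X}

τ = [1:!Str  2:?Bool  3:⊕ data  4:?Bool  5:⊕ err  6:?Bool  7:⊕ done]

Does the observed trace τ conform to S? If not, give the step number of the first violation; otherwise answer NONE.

[1] !Str  match  residual = μX.…
[2] ?Bool  match  residual = ⊕{done: end, err: μX.…, data: μX.…}
[3] ⊕ data  match  residual = μX.…
[4] ?Bool  match  residual = ⊕{done: end, err: μX.…, data: μX.…}
[5] ⊕ err  match  residual = μX.…
[6] ?Bool  match  residual = ⊕{done: end, err: μX.…, data: μX.…}
[7] ⊕ done  match  residual = end
trace exhausted — no violation

NONE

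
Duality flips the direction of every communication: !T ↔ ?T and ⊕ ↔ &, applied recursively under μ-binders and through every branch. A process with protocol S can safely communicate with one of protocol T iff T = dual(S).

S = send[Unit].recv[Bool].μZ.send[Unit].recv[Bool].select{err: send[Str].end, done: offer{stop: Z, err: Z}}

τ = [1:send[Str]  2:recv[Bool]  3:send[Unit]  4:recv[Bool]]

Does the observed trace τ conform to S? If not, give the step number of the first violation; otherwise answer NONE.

@1 got send[Str], protocol expects send[Unit]  ✗

1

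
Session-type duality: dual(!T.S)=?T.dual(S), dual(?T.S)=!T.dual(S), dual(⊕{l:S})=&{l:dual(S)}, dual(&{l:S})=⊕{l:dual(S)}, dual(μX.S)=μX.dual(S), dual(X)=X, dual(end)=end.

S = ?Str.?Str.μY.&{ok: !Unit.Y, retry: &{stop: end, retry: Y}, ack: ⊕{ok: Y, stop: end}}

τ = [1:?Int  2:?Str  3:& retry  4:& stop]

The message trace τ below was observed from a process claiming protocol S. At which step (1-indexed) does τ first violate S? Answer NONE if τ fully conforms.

1

step 1: got ?Int, protocol expects ?Str  ✗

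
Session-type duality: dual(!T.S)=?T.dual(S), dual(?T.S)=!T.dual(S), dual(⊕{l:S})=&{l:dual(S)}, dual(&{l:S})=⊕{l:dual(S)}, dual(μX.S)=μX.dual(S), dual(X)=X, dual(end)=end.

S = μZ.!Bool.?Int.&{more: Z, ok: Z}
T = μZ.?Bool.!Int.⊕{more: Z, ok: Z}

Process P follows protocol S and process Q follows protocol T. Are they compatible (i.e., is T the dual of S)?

YES

μZ | μZ  match (μ self-dual)
  !Bool | ?Bool  match
    ?Int | !Int  match
      &{more,ok} | ⊕{more,ok}  match label sets agree
        case more:
          Z | Z  match
        case ok:
          Z | Z  match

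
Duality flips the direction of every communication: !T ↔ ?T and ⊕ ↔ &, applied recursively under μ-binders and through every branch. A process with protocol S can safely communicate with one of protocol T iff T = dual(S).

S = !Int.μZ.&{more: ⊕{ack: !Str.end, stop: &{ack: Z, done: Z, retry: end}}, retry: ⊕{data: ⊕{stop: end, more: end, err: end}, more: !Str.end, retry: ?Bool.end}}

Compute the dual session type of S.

!Int = ?Int
  μZ = μZ  (binder kept)
    &{more,retry} = ⊕{more,retry}  (&→⊕)
      case more:
        ⊕{ack,stop} = &{ack,stop}  (select→offer)
          case ack:
            !Str = ?Str
              end self-dual
          case stop:
            &{ack,done,retry} = ⊕{ack,done,retry}  (&→⊕)
              case ack:
                Z self-dual
              case done:
                Z self-dual
              case retry:
                end self-dual
      case retry:
        ⊕{data,more,retry} = &{data,more,retry}  (select→offer)
          case data:
            ⊕{stop,more,err} = &{stop,more,err}  (select→offer)
              case stop:
                end self-dual
              case more:
                end self-dual
              case err:
                end self-dual
          case more:
            !Str = ?Str
              end self-dual
          case retry:
            ?Bool = !Bool
              end self-dual

?Int.μZ.⊕{more: &{ack: ?Str.end, stop: ⊕{ack: Z, done: Z, retry: end}}, retry: &{data: &{stop: end, more: end, err: end}, more: ?Str.end, retry: !Bool.end}}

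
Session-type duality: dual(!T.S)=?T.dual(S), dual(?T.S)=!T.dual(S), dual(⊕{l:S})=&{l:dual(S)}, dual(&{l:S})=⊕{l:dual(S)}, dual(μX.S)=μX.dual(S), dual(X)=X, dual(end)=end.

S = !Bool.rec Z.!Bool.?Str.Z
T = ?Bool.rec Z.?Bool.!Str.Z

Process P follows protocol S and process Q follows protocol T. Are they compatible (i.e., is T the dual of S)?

!Bool ‖ ?Bool  match
  rec Z ‖ rec Z  match (binder kept)
    !Bool ‖ ?Bool  match
      ?Str ‖ !Str  match
        Z ‖ Z  match

YES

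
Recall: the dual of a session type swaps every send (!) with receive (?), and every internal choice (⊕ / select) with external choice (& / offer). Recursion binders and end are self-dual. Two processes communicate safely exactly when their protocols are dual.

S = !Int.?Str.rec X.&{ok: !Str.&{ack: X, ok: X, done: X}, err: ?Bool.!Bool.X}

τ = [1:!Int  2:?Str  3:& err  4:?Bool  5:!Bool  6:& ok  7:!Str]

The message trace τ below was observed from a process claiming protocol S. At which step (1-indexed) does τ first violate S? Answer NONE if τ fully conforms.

NONE

step 1: !Int  ✓  state: ?Str.rec X.…
step 2: ?Str  ✓  state: rec X.…
step 3: & err  ✓  state: ?Bool.!Bool.rec X.…
step 4: ?Bool  ✓  state: !Bool.rec X.…
step 5: !Bool  ✓  state: rec X.…
step 6: & ok  ✓  state: !Str.&{ack: rec X.…, ok: rec X.…, done: rec X.…}
step 7: !Str  ✓  state: &{ack: rec X.…, ok: rec X.…, done: rec X.…}
τ conforms to S (length 7)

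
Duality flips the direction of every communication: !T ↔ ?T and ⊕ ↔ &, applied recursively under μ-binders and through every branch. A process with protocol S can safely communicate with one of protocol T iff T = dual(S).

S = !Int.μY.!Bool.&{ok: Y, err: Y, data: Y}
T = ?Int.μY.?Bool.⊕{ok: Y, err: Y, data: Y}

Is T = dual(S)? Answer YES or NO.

YES

!Int | ?Int  ✓
  μY | μY  ✓ (binder kept)
    !Bool | ?Bool  ✓
      &{ok,err,data} | ⊕{ok,err,data}  ✓ label sets agree
        case ok:
          Y | Y  ✓
        case err:
          Y | Y  ✓
        case data:
          Y | Y  ✓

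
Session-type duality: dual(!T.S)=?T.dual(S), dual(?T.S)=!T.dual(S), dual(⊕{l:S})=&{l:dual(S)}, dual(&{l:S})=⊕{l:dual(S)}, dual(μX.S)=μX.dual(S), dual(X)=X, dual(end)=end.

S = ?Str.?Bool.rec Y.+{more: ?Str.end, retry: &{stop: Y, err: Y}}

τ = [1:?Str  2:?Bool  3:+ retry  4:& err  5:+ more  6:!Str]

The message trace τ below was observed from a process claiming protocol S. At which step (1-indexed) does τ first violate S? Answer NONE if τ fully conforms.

6

[1] ?Str  match  state: ?Bool.rec Y.…
[2] ?Bool  match  state: rec Y.…
[3] + retry  match  state: &{stop: rec Y.…, err: rec Y.…}
[4] & err  match  state: rec Y.…
[5] + more  match  state: ?Str.end
[6] got !Str, protocol expects ?Str  ✗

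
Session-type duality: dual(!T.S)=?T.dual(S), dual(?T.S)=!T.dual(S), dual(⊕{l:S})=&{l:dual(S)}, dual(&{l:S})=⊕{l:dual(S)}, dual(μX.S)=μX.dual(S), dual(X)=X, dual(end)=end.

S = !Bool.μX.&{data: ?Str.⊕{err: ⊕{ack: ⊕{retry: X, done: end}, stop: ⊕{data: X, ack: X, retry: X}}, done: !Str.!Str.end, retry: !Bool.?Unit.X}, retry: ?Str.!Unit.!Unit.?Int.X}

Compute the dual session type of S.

?Bool.μX.⊕{data: !Str.&{err: &{ack: &{retry: X, done: end}, stop: &{data: X, ack: X, retry: X}}, done: ?Str.?Str.end, retry: ?Bool.!Unit.X}, retry: !Str.?Unit.?Unit.!Int.X}

!Bool ↦ ?Bool
  μX ↦ μX  (μ self-dual)
    &{data,retry} ↦ ⊕{data,retry}  (&→⊕)
      case data:
        ?Str ↦ !Str
          ⊕{err,done,retry} ↦ &{err,done,retry}  (internal→external)
            case err:
              ⊕{ack,stop} ↦ &{ack,stop}  (internal→external)
                case ack:
                  ⊕{retry,done} ↦ &{retry,done}  (internal→external)
                    case retry:
                      X ↦ X
                    case done:
                      end ↦ end
                case stop:
                  ⊕{data,ack,retry} ↦ &{data,ack,retry}  (internal→external)
                    case data:
                      X ↦ X
                    case ack:
                      X ↦ X
                    case retry:
                      X ↦ X
            case done:
              !Str ↦ ?Str
                !Str ↦ ?Str
                  end ↦ end
            case retry:
              !Bool ↦ ?Bool
                ?Unit ↦ !Unit
                  X ↦ X
      case retry:
        ?Str ↦ !Str
          !Unit ↦ ?Unit
            !Unit ↦ ?Unit
              ?Int ↦ !Int
                X ↦ X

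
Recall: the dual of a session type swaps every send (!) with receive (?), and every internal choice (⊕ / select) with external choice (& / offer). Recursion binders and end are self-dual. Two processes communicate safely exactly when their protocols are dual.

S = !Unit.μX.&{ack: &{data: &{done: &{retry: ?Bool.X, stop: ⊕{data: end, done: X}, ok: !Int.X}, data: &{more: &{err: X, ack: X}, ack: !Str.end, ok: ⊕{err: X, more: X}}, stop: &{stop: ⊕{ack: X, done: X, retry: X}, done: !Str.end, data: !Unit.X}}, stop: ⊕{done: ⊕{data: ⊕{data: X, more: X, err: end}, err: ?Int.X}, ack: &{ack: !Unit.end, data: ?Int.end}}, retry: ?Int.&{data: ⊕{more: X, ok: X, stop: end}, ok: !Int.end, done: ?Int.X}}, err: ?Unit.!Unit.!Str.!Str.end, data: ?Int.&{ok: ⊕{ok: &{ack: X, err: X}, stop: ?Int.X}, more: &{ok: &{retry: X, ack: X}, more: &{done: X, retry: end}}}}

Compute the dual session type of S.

?Unit.μX.⊕{ack: ⊕{data: ⊕{done: ⊕{retry: !Bool.X, stop: &{data: end, done: X}, ok: ?Int.X}, data: ⊕{more: ⊕{err: X, ack: X}, ack: ?Str.end, ok: &{err: X, more: X}}, stop: ⊕{stop: &{ack: X, done: X, retry: X}, done: ?Str.end, data: ?Unit.X}}, stop: &{done: &{data: &{data: X, more: X, err: end}, err: !Int.X}, ack: ⊕{ack: ?Unit.end, data: !Int.end}}, retry: !Int.⊕{data: &{more: X, ok: X, stop: end}, ok: ?Int.end, done: !Int.X}}, err: !Unit.?Unit.?Str.?Str.end, data: !Int.⊕{ok: &{ok: ⊕{ack: X, err: X}, stop: !Int.X}, more: ⊕{ok: ⊕{retry: X, ack: X}, more: ⊕{done: X, retry: end}}}}

!Unit = ?Unit
  μX = μX  (binder kept)
    &{ack,err,data} = ⊕{ack,err,data}  (&→⊕)
      case ack:
        &{data,stop,retry} = ⊕{data,stop,retry}  (&→⊕)
          case data:
            &{done,data,stop} = ⊕{done,data,stop}  (&→⊕)
              case done:
                &{retry,stop,ok} = ⊕{retry,stop,ok}  (&→⊕)
                  case retry:
                    ?Bool = !Bool
                      dual(X) = X
                  case stop:
                    ⊕{data,done} = &{data,done}  (⊕→&)
                      case data:
                        dual(end) = end
                      case done:
                        dual(X) = X
                  case ok:
                    !Int = ?Int
                      dual(X) = X
              case data:
                &{more,ack,ok} = ⊕{more,ack,ok}  (&→⊕)
                  case more:
                    &{err,ack} = ⊕{err,ack}  (&→⊕)
                      case err:
                        dual(X) = X
                      case ack:
                        dual(X) = X
                  case ack:
                    !Str = ?Str
                      dual(end) = end
                  case ok:
                    ⊕{err,more} = &{err,more}  (⊕→&)
                      case err:
                        dual(X) = X
                      case more:
                        dual(X) = X
              case stop:
                &{stop,done,data} = ⊕{stop,done,data}  (&→⊕)
                  case stop:
                    ⊕{ack,done,retry} = &{ack,done,retry}  (⊕→&)
                      case ack:
                        dual(X) = X
                      case done:
                        dual(X) = X
                      case retry:
                        dual(X) = X
                  case done:
                    !Str = ?Str
                      dual(end) = end
                  case data:
                    !Unit = ?Unit
                      dual(X) = X
          case stop:
            ⊕{done,ack} = &{done,ack}  (⊕→&)
              case done:
                ⊕{data,err} = &{data,err}  (⊕→&)
                  case data:
                    ⊕{data,more,err} = &{data,more,err}  (⊕→&)
                      case data:
                        dual(X) = X
                      case more:
                        dual(X) = X
                      case err:
                        dual(end) = end
                  case err:
                    ?Int = !Int
                      dual(X) = X
              case ack:
                &{ack,data} = ⊕{ack,data}  (&→⊕)
                  case ack:
                    !Unit = ?Unit
                      dual(end) = end
                  case data:
                    ?Int = !Int
                      dual(end) = end
          case retry:
            ?Int = !Int
              &{data,ok,done} = ⊕{data,ok,done}  (&→⊕)
                case data:
                  ⊕{more,ok,stop} = &{more,ok,stop}  (⊕→&)
                    case more:
                      dual(X) = X
                    case ok:
                      dual(X) = X
                    case stop:
                      dual(end) = end
                case ok:
                  !Int = ?Int
                    dual(end) = end
                case done:
                  ?Int = !Int
                    dual(X) = X
      case err:
        ?Unit = !Unit
          !Unit = ?Unit
            !Str = ?Str
              !Str = ?Str
                dual(end) = end
      case data:
        ?Int = !Int
          &{ok,more} = ⊕{ok,more}  (&→⊕)
            case ok:
              ⊕{ok,stop} = &{ok,stop}  (⊕→&)
                case ok:
                  &{ack,err} = ⊕{ack,err}  (&→⊕)
                    case ack:
                      dual(X) = X
                    case err:
                      dual(X) = X
                case stop:
                  ?Int = !Int
                    dual(X) = X
            case more:
              &{ok,more} = ⊕{ok,more}  (&→⊕)
                case ok:
                  &{retry,ack} = ⊕{retry,ack}  (&→⊕)
                    case retry:
                      dual(X) = X
                    case ack:
                      dual(X) = X
                case more:
                  &{done,retry} = ⊕{done,retry}  (&→⊕)
                    case done:
                      dual(X) = X
                    case retry:
                      dual(end) = end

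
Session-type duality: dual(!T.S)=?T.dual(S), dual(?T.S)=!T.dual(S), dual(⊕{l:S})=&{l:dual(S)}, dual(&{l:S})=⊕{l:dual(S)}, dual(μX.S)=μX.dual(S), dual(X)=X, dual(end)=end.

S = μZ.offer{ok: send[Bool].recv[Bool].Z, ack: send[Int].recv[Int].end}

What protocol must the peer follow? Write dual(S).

μZ.select{ok: recv[Bool].send[Bool].Z, ack: recv[Int].send[Int].end}

μZ → μZ  (binder kept)
  offer{ok,ack} → select{ok,ack}  (external→internal)
    • ok:
      send[Bool] → recv[Bool]
        recv[Bool] → send[Bool]
          Z ↦ Z
    • ack:
      send[Int] → recv[Int]
        recv[Int] → send[Int]
          end ↦ end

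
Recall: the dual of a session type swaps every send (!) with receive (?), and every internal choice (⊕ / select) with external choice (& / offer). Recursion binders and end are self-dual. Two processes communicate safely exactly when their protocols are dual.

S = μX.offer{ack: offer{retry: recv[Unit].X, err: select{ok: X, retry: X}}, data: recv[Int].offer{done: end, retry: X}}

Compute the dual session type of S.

μX ↦ μX  (binder kept)
  offer{ack,data} ↦ select{ack,data}  (&→⊕)
    [ack]
      offer{retry,err} ↦ select{retry,err}  (&→⊕)
        [retry]
          recv[Unit] ↦ send[Unit]
            dual(X) = X
        [err]
          select{ok,retry} ↦ offer{ok,retry}  (⊕→&)
            [ok]
              dual(X) = X
            [retry]
              dual(X) = X
    [data]
      recv[Int] ↦ send[Int]
        offer{done,retry} ↦ select{done,retry}  (&→⊕)
          [done]
            dual(end) = end
          [retry]
            dual(X) = X

μX.select{ack: select{retry: send[Unit].X, err: offer{ok: X, retry: X}}, data: send[Int].select{done: end, retry: X}}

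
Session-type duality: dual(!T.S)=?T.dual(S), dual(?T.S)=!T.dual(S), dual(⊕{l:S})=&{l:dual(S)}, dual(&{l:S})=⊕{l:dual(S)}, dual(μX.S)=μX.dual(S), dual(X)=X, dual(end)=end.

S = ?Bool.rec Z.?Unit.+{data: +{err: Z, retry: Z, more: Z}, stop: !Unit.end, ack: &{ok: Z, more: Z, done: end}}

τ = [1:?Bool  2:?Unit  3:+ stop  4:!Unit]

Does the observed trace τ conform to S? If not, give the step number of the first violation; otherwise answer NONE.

NONE

[1] ?Bool  ✓  now at rec Z.…
[2] ?Unit  ✓  now at +{data: +{err: rec Z.…, retry: rec Z.…, more: rec Z.…}, stop: !Unit.end, ack: &{ok: rec Z.…, more: rec Z.…, done: end}}
[3] + stop  ✓  now at !Unit.end
[4] !Unit  ✓  now at end
trace exhausted — no violation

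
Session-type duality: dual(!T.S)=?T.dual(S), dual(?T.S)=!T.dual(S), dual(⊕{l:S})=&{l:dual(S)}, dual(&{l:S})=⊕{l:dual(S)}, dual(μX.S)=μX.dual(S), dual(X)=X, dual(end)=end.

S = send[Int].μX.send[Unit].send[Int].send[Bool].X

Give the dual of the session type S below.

recv[Int].μX.recv[Unit].recv[Int].recv[Bool].X

send[Int] = recv[Int]
  μX = μX  (μ self-dual)
    send[Unit] = recv[Unit]
      send[Int] = recv[Int]
        send[Bool] = recv[Bool]
          X self-dual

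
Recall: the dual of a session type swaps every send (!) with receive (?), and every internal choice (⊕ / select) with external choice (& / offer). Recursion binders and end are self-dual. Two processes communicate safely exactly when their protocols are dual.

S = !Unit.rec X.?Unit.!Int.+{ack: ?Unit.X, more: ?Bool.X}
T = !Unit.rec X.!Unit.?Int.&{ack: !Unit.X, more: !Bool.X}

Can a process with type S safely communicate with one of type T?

!Unit ‖ !Unit  ✗ same direction on both sides — not dual

NO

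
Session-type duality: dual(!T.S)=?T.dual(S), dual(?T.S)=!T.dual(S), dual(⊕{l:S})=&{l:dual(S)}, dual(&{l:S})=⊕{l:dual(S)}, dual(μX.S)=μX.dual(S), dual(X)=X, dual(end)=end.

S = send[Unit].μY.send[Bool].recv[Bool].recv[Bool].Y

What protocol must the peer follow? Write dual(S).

recv[Unit].μY.recv[Bool].send[Bool].send[Bool].Y

send[Unit] = recv[Unit]
  μY = μY  (μ self-dual)
    send[Bool] = recv[Bool]
      recv[Bool] = send[Bool]
        recv[Bool] = send[Bool]
          Y ↦ Y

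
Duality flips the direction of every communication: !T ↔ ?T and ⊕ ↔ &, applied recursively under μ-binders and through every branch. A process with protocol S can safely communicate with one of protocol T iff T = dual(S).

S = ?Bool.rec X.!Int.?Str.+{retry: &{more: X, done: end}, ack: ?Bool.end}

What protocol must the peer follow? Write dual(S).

!Bool.rec X.?Int.!Str.&{retry: +{more: X, done: end}, ack: !Bool.end}

?Bool = !Bool
  rec X = rec X  (binder kept)
    !Int = ?Int
      ?Str = !Str
        +{retry,ack} = &{retry,ack}  (select→offer)
          [retry]
            &{more,done} = +{more,done}  (offer→select)
              [more]
                X ↦ X
              [done]
                end ↦ end
          [ack]
            ?Bool = !Bool
              end ↦ end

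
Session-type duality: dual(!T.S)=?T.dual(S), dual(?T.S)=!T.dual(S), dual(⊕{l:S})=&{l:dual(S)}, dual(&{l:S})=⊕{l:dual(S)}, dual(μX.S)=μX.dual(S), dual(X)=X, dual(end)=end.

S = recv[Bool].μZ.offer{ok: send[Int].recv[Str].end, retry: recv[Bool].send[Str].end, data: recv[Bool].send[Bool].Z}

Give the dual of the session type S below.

send[Bool].μZ.select{ok: recv[Int].send[Str].end, retry: send[Bool].recv[Str].end, data: send[Bool].recv[Bool].Z}

recv[Bool] ↦ send[Bool]
  μZ ↦ μZ  (μ self-dual)
    offer{ok,retry,data} ↦ select{ok,retry,data}  (external→internal)
      [ok]
        send[Int] ↦ recv[Int]
          recv[Str] ↦ send[Str]
            dual(end) = end
      [retry]
        recv[Bool] ↦ send[Bool]
          send[Str] ↦ recv[Str]
            dual(end) = end
      [data]
        recv[Bool] ↦ send[Bool]
          send[Bool] ↦ recv[Bool]
            dual(Z) = Z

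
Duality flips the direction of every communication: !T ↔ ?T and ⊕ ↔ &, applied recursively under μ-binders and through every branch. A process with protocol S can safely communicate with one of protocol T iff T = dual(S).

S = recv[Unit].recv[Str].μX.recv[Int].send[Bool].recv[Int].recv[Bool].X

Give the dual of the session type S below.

send[Unit].send[Str].μX.send[Int].recv[Bool].send[Int].send[Bool].X

recv[Unit] ↦ send[Unit]
  recv[Str] ↦ send[Str]
    μX ↦ μX  (rec unchanged)
      recv[Int] ↦ send[Int]
        send[Bool] ↦ recv[Bool]
          recv[Int] ↦ send[Int]
            recv[Bool] ↦ send[Bool]
              dual(X) = X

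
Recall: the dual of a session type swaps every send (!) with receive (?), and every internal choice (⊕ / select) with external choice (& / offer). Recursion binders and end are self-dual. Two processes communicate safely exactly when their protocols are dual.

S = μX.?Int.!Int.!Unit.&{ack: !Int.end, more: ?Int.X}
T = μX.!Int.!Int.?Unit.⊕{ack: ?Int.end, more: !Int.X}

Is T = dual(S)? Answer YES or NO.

NO

μX vs μX  match (rec unchanged)
  ?Int vs !Int  match
    !Int vs !Int  ✗ same direction on both sides — not dual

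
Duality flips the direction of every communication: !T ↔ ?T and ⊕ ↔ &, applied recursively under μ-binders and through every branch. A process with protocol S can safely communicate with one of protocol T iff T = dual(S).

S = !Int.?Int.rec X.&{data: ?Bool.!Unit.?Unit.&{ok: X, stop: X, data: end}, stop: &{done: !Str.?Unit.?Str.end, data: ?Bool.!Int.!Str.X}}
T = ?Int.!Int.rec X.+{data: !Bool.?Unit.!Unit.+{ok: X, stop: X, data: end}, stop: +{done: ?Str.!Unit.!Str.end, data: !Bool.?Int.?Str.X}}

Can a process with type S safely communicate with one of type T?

!Int ‖ ?Int  ok
  ?Int ‖ !Int  ok
    rec X ‖ rec X  ok (rec unchanged)
      &{data,stop} ‖ +{data,stop}  ok label sets agree
        [data]
          ?Bool ‖ !Bool  ok
            !Unit ‖ ?Unit  ok
              ?Unit ‖ !Unit  ok
                &{ok,stop,data} ‖ +{ok,stop,data}  ok label sets agree
                  [ok]
                    X ‖ X  ok
                  [stop]
                    X ‖ X  ok
                  [data]
                    end ‖ end  ok
        [stop]
          &{done,data} ‖ +{done,data}  ok label sets agree
            [done]
              !Str ‖ ?Str  ok
                ?Unit ‖ !Unit  ok
                  ?Str ‖ !Str  ok
                    end ‖ end  ok
            [data]
              ?Bool ‖ !Bool  ok
                !Int ‖ ?Int  ok
                  !Str ‖ ?Str  ok
                    X ‖ X  ok

YES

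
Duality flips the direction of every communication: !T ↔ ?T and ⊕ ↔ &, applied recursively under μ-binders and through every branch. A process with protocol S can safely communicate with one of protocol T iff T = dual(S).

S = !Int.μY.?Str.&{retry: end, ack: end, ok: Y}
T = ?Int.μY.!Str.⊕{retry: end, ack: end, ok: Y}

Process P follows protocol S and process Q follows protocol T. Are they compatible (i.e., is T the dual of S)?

YES

!Int ‖ ?Int  ok
  μY ‖ μY  ok (rec unchanged)
    ?Str ‖ !Str  ok
      &{retry,ack,ok} ‖ ⊕{retry,ack,ok}  ok labels match
        [retry]
          end ‖ end  ok
        [ack]
          end ‖ end  ok
        [ok]
          Y ‖ Y  ok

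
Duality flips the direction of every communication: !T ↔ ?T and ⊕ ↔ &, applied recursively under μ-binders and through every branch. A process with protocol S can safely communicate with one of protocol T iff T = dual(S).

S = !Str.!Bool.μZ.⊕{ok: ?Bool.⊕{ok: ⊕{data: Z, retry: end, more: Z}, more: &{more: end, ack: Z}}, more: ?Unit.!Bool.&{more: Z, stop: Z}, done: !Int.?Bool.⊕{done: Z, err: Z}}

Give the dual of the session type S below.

!Str ↦ ?Str
  !Bool ↦ ?Bool
    μZ ↦ μZ  (rec unchanged)
      ⊕{ok,more,done} ↦ &{ok,more,done}  (internal→external)
        [ok]
          ?Bool ↦ !Bool
            ⊕{ok,more} ↦ &{ok,more}  (internal→external)
              [ok]
                ⊕{data,retry,more} ↦ &{data,retry,more}  (internal→external)
                  [data]
                    Z self-dual
                  [retry]
                    end self-dual
                  [more]
                    Z self-dual
              [more]
                &{more,ack} ↦ ⊕{more,ack}  (offer→select)
                  [more]
                    end self-dual
                  [ack]
                    Z self-dual
        [more]
          ?Unit ↦ !Unit
            !Bool ↦ ?Bool
              &{more,stop} ↦ ⊕{more,stop}  (offer→select)
                [more]
                  Z self-dual
                [stop]
                  Z self-dual
        [done]
          !Int ↦ ?Int
            ?Bool ↦ !Bool
              ⊕{done,err} ↦ &{done,err}  (internal→external)
                [done]
                  Z self-dual
                [err]
                  Z self-dual

?Str.?Bool.μZ.&{ok: !Bool.&{ok: &{data: Z, retry: end, more: Z}, more: ⊕{more: end, ack: Z}}, more: !Unit.?Bool.⊕{more: Z, stop: Z}, done: ?Int.!Bool.&{done: Z, err: Z}}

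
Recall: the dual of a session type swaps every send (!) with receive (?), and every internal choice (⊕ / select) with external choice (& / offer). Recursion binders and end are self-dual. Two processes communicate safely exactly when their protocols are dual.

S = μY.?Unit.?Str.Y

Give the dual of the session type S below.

μY ↦ μY  (binder kept)
  ?Unit ↦ !Unit
    ?Str ↦ !Str
      Y ↦ Y

μY.!Unit.!Str.Y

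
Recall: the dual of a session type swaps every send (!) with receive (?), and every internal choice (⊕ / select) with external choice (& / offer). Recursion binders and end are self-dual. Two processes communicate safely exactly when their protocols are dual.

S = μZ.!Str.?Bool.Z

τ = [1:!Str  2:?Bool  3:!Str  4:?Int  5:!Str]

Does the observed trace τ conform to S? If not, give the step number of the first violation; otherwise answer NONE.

@1 !Str  ✓  cont: ?Bool.μZ.…
@2 ?Bool  ✓  cont: μZ.…
@3 !Str  ✓  cont: ?Bool.μZ.…
@4 got ?Int, protocol expects ?Bool  ✗

4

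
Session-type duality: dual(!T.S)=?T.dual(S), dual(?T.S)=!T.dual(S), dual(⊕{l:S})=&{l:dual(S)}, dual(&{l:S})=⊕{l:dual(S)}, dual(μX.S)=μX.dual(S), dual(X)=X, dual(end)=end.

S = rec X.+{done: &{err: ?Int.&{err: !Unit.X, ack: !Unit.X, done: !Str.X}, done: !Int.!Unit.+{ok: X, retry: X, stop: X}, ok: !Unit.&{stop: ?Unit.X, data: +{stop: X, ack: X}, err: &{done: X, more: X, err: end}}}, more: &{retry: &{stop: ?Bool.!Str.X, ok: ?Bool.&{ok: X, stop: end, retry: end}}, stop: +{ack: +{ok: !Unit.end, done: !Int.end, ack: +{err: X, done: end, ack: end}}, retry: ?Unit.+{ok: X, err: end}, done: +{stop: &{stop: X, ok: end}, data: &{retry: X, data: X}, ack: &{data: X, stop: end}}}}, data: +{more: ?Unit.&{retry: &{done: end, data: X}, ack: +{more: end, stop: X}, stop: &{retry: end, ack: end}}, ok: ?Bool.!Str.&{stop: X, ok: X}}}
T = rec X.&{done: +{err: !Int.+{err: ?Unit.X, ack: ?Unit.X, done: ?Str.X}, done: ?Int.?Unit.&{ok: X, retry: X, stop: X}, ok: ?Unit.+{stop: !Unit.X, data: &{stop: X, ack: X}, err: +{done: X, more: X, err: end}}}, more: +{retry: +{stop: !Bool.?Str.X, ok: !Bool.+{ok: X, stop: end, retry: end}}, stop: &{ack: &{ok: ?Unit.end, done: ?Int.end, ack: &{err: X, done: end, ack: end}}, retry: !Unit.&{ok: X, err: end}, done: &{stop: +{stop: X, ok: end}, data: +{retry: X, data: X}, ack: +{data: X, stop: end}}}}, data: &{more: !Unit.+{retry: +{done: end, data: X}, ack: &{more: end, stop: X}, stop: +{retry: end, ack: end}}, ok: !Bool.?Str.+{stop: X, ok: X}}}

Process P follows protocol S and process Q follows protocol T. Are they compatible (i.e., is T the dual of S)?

YES

rec X ‖ rec X  match (rec unchanged)
  +{done,more,data} ‖ &{done,more,data}  match same labels
    • done:
      &{err,done,ok} ‖ +{err,done,ok}  match same labels
        • err:
          ?Int ‖ !Int  match
            &{err,ack,done} ‖ +{err,ack,done}  match same labels
              • err:
                !Unit ‖ ?Unit  match
                  X ‖ X  match
              • ack:
                !Unit ‖ ?Unit  match
                  X ‖ X  match
              • done:
                !Str ‖ ?Str  match
                  X ‖ X  match
        • done:
          !Int ‖ ?Int  match
            !Unit ‖ ?Unit  match
              +{ok,retry,stop} ‖ &{ok,retry,stop}  match same labels
                • ok:
                  X ‖ X  match
                • retry:
                  X ‖ X  match
                • stop:
                  X ‖ X  match
        • ok:
          !Unit ‖ ?Unit  match
            &{stop,data,err} ‖ +{stop,data,err}  match same labels
              • stop:
                ?Unit ‖ !Unit  match
                  X ‖ X  match
              • data:
                +{stop,ack} ‖ &{stop,ack}  match same labels
                  • stop:
                    X ‖ X  match
                  • ack:
                    X ‖ X  match
              • err:
                &{done,more,err} ‖ +{done,more,err}  match same labels
                  • done:
                    X ‖ X  match
                  • more:
                    X ‖ X  match
                  • err:
                    end ‖ end  match
    • more:
      &{retry,stop} ‖ +{retry,stop}  match same labels
        • retry:
          &{stop,ok} ‖ +{stop,ok}  match same labels
            • stop:
              ?Bool ‖ !Bool  match
                !Str ‖ ?Str  match
                  X ‖ X  match
            • ok:
              ?Bool ‖ !Bool  match
                &{ok,stop,retry} ‖ +{ok,stop,retry}  match same labels
                  • ok:
                    X ‖ X  match
                  • stop:
                    end ‖ end  match
                  • retry:
                    end ‖ end  match
        • stop:
          +{ack,retry,done} ‖ &{ack,retry,done}  match same labels
            • ack:
              +{ok,done,ack} ‖ &{ok,done,ack}  match same labels
                • ok:
                  !Unit ‖ ?Unit  match
                    end ‖ end  match
                • done:
                  !Int ‖ ?Int  match
                    end ‖ end  match
                • ack:
                  +{err,done,ack} ‖ &{err,done,ack}  match same labels
                    • err:
                      X ‖ X  match
                    • done:
                      end ‖ end  match
                    • ack:
                      end ‖ end  match
            • retry:
              ?Unit ‖ !Unit  match
                +{ok,err} ‖ &{ok,err}  match same labels
                  • ok:
                    X ‖ X  match
                  • err:
                    end ‖ end  match
            • done:
              +{stop,data,ack} ‖ &{stop,data,ack}  match same labels
                • stop:
                  &{stop,ok} ‖ +{stop,ok}  match same labels
                    • stop:
                      X ‖ X  match
                    • ok:
                      end ‖ end  match
                • data:
                  &{retry,data} ‖ +{retry,data}  match same labels
                    • retry:
                      X ‖ X  match
                    • data:
                      X ‖ X  match
                • ack:
                  &{data,stop} ‖ +{data,stop}  match same labels
                    • data:
                      X ‖ X  match
                    • stop:
                      end ‖ end  match
    • data:
      +{more,ok} ‖ &{more,ok}  match same labels
        • more:
          ?Unit ‖ !Unit  match
            &{retry,ack,stop} ‖ +{retry,ack,stop}  match same labels
              • retry:
                &{done,data} ‖ +{done,data}  match same labels
                  • done:
                    end ‖ end  match
                  • data:
                    X ‖ X  match
              • ack:
                +{more,stop} ‖ &{more,stop}  match same labels
                  • more:
                    end ‖ end  match
                  • stop:
                    X ‖ X  match
              • stop:
                &{retry,ack} ‖ +{retry,ack}  match same labels
                  • retry:
                    end ‖ end  match
                  • ack:
                    end ‖ end  match
        • ok:
          ?Bool ‖ !Bool  match
            !Str ‖ ?Str  match
              &{stop,ok} ‖ +{stop,ok}  match same labels
                • stop:
                  X ‖ X  match
                • ok:
                  X ‖ X  match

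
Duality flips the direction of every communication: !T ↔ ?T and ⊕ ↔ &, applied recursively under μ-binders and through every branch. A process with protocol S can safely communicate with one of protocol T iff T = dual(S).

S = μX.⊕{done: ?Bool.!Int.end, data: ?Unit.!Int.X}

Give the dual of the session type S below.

μX.&{done: !Bool.?Int.end, data: !Unit.?Int.X}

μX → μX  (μ self-dual)
  ⊕{done,data} → &{done,data}  (⊕→&)
    [done]
      ?Bool → !Bool
        !Int → ?Int
          dual(end) = end
    [data]
      ?Unit → !Unit
        !Int → ?Int
          dual(X) = X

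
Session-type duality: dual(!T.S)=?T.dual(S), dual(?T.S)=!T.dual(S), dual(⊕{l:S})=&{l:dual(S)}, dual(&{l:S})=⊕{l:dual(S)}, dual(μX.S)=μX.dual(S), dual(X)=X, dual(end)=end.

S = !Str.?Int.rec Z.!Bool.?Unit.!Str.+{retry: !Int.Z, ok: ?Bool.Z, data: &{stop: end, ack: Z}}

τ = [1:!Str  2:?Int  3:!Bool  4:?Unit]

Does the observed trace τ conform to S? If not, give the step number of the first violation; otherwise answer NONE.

NONE

@1 !Str  ok  now at ?Int.rec Z.…
@2 ?Int  ok  now at rec Z.…
@3 !Bool  ok  now at ?Unit.!Str.+{retry: !Int.rec Z.…, ok: ?Bool.rec Z.…, data: &{stop: end, ack: rec Z.…}}
@4 ?Unit  ok  now at !Str.+{retry: !Int.rec Z.…, ok: ?Bool.rec Z.…, data: &{stop: end, ack: rec Z.…}}
τ conforms to S (length 4)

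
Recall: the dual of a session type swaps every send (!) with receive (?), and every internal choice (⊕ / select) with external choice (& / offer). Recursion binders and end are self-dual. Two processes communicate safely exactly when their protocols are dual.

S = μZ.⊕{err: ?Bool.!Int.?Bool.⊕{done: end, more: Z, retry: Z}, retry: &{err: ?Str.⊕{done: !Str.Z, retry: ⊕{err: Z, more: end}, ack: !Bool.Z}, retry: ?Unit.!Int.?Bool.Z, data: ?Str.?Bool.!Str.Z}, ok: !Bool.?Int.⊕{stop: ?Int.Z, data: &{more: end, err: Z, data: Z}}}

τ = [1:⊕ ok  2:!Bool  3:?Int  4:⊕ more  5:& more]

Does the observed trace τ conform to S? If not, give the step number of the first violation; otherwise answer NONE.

4

step 1: ⊕ ok  match  residual = !Bool.?Int.⊕{stop: ?Int.μZ.…, data: &{more: end, err: μZ.…, data: μZ.…}}
step 2: !Bool  match  residual = ?Int.⊕{stop: ?Int.μZ.…, data: &{more: end, err: μZ.…, data: μZ.…}}
step 3: ?Int  match  residual = ⊕{stop: ?Int.μZ.…, data: &{more: end, err: μZ.…, data: μZ.…}}
step 4: got ⊕ more, protocol expects ⊕ stop or ⊕ data  ✗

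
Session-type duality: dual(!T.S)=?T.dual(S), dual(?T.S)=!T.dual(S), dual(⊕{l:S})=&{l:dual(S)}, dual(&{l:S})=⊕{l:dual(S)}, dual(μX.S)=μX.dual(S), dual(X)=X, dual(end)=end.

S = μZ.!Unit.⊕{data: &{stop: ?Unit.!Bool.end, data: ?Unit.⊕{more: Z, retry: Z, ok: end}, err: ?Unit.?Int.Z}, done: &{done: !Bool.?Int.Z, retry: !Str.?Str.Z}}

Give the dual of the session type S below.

μZ.?Unit.&{data: ⊕{stop: !Unit.?Bool.end, data: !Unit.&{more: Z, retry: Z, ok: end}, err: !Unit.!Int.Z}, done: ⊕{done: ?Bool.!Int.Z, retry: ?Str.!Str.Z}}

μZ → μZ  (binder kept)
  !Unit → ?Unit
    ⊕{data,done} → &{data,done}  (select→offer)
      [data]
        &{stop,data,err} → ⊕{stop,data,err}  (&→⊕)
          [stop]
            ?Unit → !Unit
              !Bool → ?Bool
                end ↦ end
          [data]
            ?Unit → !Unit
              ⊕{more,retry,ok} → &{more,retry,ok}  (select→offer)
                [more]
                  Z ↦ Z
                [retry]
                  Z ↦ Z
                [ok]
                  end ↦ end
          [err]
            ?Unit → !Unit
              ?Int → !Int
                Z ↦ Z
      [done]
        &{done,retry} → ⊕{done,retry}  (&→⊕)
          [done]
            !Bool → ?Bool
              ?Int → !Int
                Z ↦ Z
          [retry]
            !Str → ?Str
              ?Str → !Str
                Z ↦ Z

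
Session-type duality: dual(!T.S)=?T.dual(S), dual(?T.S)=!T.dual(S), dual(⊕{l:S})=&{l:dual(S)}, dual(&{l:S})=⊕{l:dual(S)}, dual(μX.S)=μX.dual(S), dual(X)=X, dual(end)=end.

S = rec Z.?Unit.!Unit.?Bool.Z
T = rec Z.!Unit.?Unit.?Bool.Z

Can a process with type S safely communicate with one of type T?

NO

rec Z ‖ rec Z  ok (rec unchanged)
  ?Unit ‖ !Unit  ok
    !Unit ‖ ?Unit  ok
      ?Bool ‖ ?Bool  ✗ same direction on both sides — not dual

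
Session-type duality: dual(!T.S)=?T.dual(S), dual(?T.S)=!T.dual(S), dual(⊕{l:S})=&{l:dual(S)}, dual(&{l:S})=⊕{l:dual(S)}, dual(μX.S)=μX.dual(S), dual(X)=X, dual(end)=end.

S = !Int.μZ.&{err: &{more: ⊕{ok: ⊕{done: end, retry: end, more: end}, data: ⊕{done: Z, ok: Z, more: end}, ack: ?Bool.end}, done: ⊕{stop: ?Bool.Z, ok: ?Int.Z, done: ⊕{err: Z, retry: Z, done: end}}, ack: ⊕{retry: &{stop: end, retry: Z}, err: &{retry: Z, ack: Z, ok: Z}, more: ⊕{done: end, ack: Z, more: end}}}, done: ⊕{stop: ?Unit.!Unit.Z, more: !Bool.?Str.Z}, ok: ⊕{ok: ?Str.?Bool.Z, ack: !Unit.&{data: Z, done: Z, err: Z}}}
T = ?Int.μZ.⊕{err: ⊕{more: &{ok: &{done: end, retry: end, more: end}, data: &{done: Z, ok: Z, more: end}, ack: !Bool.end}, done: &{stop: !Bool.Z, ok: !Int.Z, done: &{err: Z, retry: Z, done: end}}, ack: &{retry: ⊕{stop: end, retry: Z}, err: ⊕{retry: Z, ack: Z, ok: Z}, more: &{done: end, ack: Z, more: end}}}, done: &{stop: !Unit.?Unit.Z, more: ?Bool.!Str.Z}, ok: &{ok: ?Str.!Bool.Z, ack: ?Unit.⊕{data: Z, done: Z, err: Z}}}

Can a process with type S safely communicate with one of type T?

NO

!Int vs ?Int  ✓
  μZ vs μZ  ✓ (rec unchanged)
    &{err,done,ok} vs ⊕{err,done,ok}  ✓ same labels
      [err]
        &{more,done,ack} vs ⊕{more,done,ack}  ✓ same labels
          [more]
            ⊕{ok,data,ack} vs &{ok,data,ack}  ✓ same labels
              [ok]
                ⊕{done,retry,more} vs &{done,retry,more}  ✓ same labels
                  [done]
                    end vs end  ✓
                  [retry]
                    end vs end  ✓
                  [more]
                    end vs end  ✓
              [data]
                ⊕{done,ok,more} vs &{done,ok,more}  ✓ same labels
                  [done]
                    Z vs Z  ✓
                  [ok]
                    Z vs Z  ✓
                  [more]
                    end vs end  ✓
              [ack]
                ?Bool vs !Bool  ✓
                  end vs end  ✓
          [done]
            ⊕{stop,ok,done} vs &{stop,ok,done}  ✓ same labels
              [stop]
                ?Bool vs !Bool  ✓
                  Z vs Z  ✓
              [ok]
                ?Int vs !Int  ✓
                  Z vs Z  ✓
              [done]
                ⊕{err,retry,done} vs &{err,retry,done}  ✓ same labels
                  [err]
                    Z vs Z  ✓
                  [retry]
                    Z vs Z  ✓
                  [done]
                    end vs end  ✓
          [ack]
            ⊕{retry,err,more} vs &{retry,err,more}  ✓ same labels
              [retry]
                &{stop,retry} vs ⊕{stop,retry}  ✓ same labels
                  [stop]
                    end vs end  ✓
                  [retry]
                    Z vs Z  ✓
              [err]
                &{retry,ack,ok} vs ⊕{retry,ack,ok}  ✓ same labels
                  [retry]
                    Z vs Z  ✓
                  [ack]
                    Z vs Z  ✓
                  [ok]
                    Z vs Z  ✓
              [more]
                ⊕{done,ack,more} vs &{done,ack,more}  ✓ same labels
                  [done]
                    end vs end  ✓
                  [ack]
                    Z vs Z  ✓
                  [more]
                    end vs end  ✓
      [done]
        ⊕{stop,more} vs &{stop,more}  ✓ same labels
          [stop]
            ?Unit vs !Unit  ✓
              !Unit vs ?Unit  ✓
                Z vs Z  ✓
          [more]
            !Bool vs ?Bool  ✓
              ?Str vs !Str  ✓
                Z vs Z  ✓
      [ok]
        ⊕{ok,ack} vs &{ok,ack}  ✓ same labels
          [ok]
            ?Str vs ?Str  ✗ same direction on both sides — not dual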